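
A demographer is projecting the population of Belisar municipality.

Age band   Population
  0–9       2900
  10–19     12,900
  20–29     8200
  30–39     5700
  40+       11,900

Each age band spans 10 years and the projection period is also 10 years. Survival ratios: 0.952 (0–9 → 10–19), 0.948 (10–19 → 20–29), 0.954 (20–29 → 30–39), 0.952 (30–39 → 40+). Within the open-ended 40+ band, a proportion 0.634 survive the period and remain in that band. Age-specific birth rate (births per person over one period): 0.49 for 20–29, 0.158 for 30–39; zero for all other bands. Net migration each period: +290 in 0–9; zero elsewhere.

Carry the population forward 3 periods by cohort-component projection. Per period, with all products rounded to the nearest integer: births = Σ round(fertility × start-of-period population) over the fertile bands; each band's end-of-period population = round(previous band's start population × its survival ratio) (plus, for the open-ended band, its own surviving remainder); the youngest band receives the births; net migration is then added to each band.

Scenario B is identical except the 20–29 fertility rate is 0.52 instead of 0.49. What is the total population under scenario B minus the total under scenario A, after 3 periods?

Call the groups 1 to 5, youngest first.
Period 1.
Births: 8200 × 0.49 = 4018, 5700 × 0.158 = 901 → total 4919
Group 2: 2900 × 0.952 = 2761
Group 3: 12900 × 0.948 = 12229
Group 4: 8200 × 0.954 = 7823
Group 5: 5700 × 0.952 + 11900 × 0.634 = 5426 + 7545 = 12971
Net migration: Group 1 + 290 → 5209
Population now: 0–9=5209, 10–19=2761, 20–29=12229, 30–39=7823, 40+=12971
Period 2.
Births: 12229 × 0.49 = 5992, 7823 × 0.158 = 1236 → total 7228
Group 2: 5209 × 0.952 = 4959
Group 3: 2761 × 0.948 = 2617
Group 4: 12229 × 0.954 = 11666
Group 5: 7823 × 0.952 + 12971 × 0.634 = 7447 + 8224 = 15671
Net migration: Group 1 + 290 → 7518
Population now: 0–9=7518, 10–19=4959, 20–29=2617, 30–39=11666, 40+=15671
Period 3.
Births: 2617 × 0.49 = 1282, 11666 × 0.158 = 1843 → total 3125
Group 2: 7518 × 0.952 = 7157
Group 3: 4959 × 0.948 = 4701
Group 4: 2617 × 0.954 = 2497
Group 5: 11666 × 0.952 + 15671 × 0.634 = 11106 + 9935 = 21041
Net migration: Group 1 + 290 → 3415
Population now: 0–9=3415, 10–19=7157, 20–29=4701, 30–39=2497, 40+=21041
Scenario A total after 3 periods: 38811
Scenario B projection —
Period 1.
Births: 8200 × 0.52 = 4264, 5700 × 0.158 = 901 → total 5165
Group 2: 2900 × 0.952 = 2761
Group 3: 12900 × 0.948 = 12229
Group 4: 8200 × 0.954 = 7823
Group 5: 5700 × 0.952 + 11900 × 0.634 = 5426 + 7545 = 12971
Net migration: Group 1 + 290 → 5455
Population now: 0–9=5455, 10–19=2761, 20–29=12229, 30–39=7823, 40+=12971
Period 2.
Births: 12229 × 0.52 = 6359, 7823 × 0.158 = 1236 → total 7595
Group 2: 5455 × 0.952 = 5193
Group 3: 2761 × 0.948 = 2617
Group 4: 12229 × 0.954 = 11666
Group 5: 7823 × 0.952 + 12971 × 0.634 = 7447 + 8224 = 15671
Net migration: Group 1 + 290 → 7885
Population now: 0–9=7885, 10–19=5193, 20–29=2617, 30–39=11666, 40+=15671
Period 3.
Births: 2617 × 0.52 = 1361, 11666 × 0.158 = 1843 → total 3204
Group 2: 7885 × 0.952 = 7507
Group 3: 5193 × 0.948 = 4923
Group 4: 2617 × 0.954 = 2497
Group 5: 11666 × 0.952 + 15671 × 0.634 = 11106 + 9935 = 21041
Net migration: Group 1 + 290 → 3494
Population now: 0–9=3494, 10–19=7507, 20–29=4923, 30–39=2497, 40+=21041
Scenario B total after 3 periods: 39462
Difference B − A = 39462 − 38811 = 651

651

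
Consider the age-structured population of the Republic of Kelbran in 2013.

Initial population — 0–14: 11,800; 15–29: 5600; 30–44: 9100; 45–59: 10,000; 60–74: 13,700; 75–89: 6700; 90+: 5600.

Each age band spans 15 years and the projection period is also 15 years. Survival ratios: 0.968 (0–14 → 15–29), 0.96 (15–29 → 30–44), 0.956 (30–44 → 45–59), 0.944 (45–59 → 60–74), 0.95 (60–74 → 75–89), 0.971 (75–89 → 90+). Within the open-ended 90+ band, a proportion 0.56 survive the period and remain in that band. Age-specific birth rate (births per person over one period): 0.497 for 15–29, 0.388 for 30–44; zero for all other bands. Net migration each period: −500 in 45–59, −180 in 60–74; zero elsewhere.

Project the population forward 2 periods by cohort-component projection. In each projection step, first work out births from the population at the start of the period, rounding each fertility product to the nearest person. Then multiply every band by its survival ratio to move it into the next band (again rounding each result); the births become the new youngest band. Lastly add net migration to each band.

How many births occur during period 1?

Numbering the bands 1..7 from youngest to oldest:
After projecting period 1:
Births: 5600 * 0.497 = 2783, 9100 * 0.388 = 3531 — total 6314
Band 2: 11800 * 0.968 = 11422
Band 3: 5600 * 0.96 = 5376
Band 4: 9100 * 0.956 = 8700
Band 5: 10000 * 0.944 = 9440
Band 6: 13700 * 0.95 = 13015
Band 7: 6700 * 0.971 + 5600 * 0.56 = 6506 + 3136 = 9642
Net migration: Band 4 − 500 → 8200; Band 5 − 180 → 9260
→ [6314, 11422, 5376, 8200, 9260, 13015, 9642]

6314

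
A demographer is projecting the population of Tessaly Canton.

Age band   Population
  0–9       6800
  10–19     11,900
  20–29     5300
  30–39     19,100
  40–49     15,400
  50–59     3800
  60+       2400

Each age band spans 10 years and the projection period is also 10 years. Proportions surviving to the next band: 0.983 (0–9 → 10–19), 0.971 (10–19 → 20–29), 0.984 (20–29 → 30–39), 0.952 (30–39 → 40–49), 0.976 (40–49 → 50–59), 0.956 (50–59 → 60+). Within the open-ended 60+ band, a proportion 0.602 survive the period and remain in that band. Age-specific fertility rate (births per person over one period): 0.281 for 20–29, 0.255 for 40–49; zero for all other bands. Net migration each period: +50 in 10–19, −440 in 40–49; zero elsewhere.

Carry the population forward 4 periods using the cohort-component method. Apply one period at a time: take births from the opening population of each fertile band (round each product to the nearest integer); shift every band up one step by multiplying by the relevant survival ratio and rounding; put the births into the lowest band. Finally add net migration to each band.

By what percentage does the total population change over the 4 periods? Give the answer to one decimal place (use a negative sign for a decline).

Call the groups 1 to 7, youngest first.
[period 1]
Births: 5300 × 0.281 = 1489 ; 15400 × 0.255 = 3927 → 5416
Group 2: 6800 × 0.983 = 6684
Group 3: 11900 × 0.971 = 11555
Group 4: 5300 × 0.984 = 5215
Group 5: 19100 × 0.952 = 18183
Group 6: 15400 × 0.976 = 15030
Group 7: 3800 × 0.956 + 2400 × 0.602 = 3633 + 1445 = 5078
Net migration: Group 2 + 50 → 6734; Group 5 − 440 → 17743
End of period: [5416, 6734, 11555, 5215, 17743, 15030, 5078]
[period 2]
Births: 11555 × 0.281 = 3247 ; 17743 × 0.255 = 4524 → 7771
Group 2: 5416 × 0.983 = 5324
Group 3: 6734 × 0.971 = 6539
Group 4: 11555 × 0.984 = 11370
Group 5: 5215 × 0.952 = 4965
Group 6: 17743 × 0.976 = 17317
Group 7: 15030 × 0.956 + 5078 × 0.602 = 14369 + 3057 = 17426
Net migration: Group 2 + 50 → 5374; Group 5 − 440 → 4525
End of period: [7771, 5374, 6539, 11370, 4525, 17317, 17426]
[period 3]
Births: 6539 × 0.281 = 1837 ; 4525 × 0.255 = 1154 → 2991
Group 2: 7771 × 0.983 = 7639
Group 3: 5374 × 0.971 = 5218
Group 4: 6539 × 0.984 = 6434
Group 5: 11370 × 0.952 = 10824
Group 6: 4525 × 0.976 = 4416
Group 7: 17317 × 0.956 + 17426 × 0.602 = 16555 + 10490 = 27045
Net migration: Group 2 + 50 → 7689; Group 5 − 440 → 10384
End of period: [2991, 7689, 5218, 6434, 10384, 4416, 27045]
[period 4]
Births: 5218 × 0.281 = 1466 ; 10384 × 0.255 = 2648 → 4114
Group 2: 2991 × 0.983 = 2940
Group 3: 7689 × 0.971 = 7466
Group 4: 5218 × 0.984 = 5135
Group 5: 6434 × 0.952 = 6125
Group 6: 10384 × 0.976 = 10135
Group 7: 4416 × 0.956 + 27045 × 0.602 = 4222 + 16281 = 20503
Net migration: Group 2 + 50 → 2990; Group 5 − 440 → 5685
End of period: [4114, 2990, 7466, 5135, 5685, 10135, 20503]
Total: 64700 → 56028; change = -8672; percentage change = -13.4%

-13.4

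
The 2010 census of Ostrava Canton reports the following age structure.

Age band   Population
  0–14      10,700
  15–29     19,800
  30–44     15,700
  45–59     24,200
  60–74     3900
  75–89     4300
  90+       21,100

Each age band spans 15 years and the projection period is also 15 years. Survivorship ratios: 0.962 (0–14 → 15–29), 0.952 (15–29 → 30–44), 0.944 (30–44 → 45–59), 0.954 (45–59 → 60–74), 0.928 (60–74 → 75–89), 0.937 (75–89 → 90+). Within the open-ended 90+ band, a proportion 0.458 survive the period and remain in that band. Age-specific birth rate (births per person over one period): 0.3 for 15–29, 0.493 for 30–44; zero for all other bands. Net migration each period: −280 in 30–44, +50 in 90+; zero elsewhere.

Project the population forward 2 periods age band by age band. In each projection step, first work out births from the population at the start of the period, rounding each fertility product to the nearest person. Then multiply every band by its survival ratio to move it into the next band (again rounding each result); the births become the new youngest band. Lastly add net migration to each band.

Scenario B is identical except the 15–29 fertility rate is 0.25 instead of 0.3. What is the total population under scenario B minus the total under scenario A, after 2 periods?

-1467

After projecting period 1:
Births: 19800 × 0.3 = 5940  |  15700 × 0.493 = 7740 — total 13680
15–29: 10700 × 0.962 = 10293
30–44: 19800 × 0.952 = 18850
45–59: 15700 × 0.944 = 14821
60–74: 24200 × 0.954 = 23087
75–89: 3900 × 0.928 = 3619
90+: 4300 × 0.937 + 21100 × 0.458 = 4029 + 9664 = 13693
Net migration: 30–44 − 280 → 18570; 90+ + 50 → 13743
End of period: [13680, 10293, 18570, 14821, 23087, 3619, 13743]
After projecting period 2:
Births: 10293 × 0.3 = 3088  |  18570 × 0.493 = 9155 — total 12243
15–29: 13680 × 0.962 = 13160
30–44: 10293 × 0.952 = 9799
45–59: 18570 × 0.944 = 17530
60–74: 14821 × 0.954 = 14139
75–89: 23087 × 0.928 = 21425
90+: 3619 × 0.937 + 13743 × 0.458 = 3391 + 6294 = 9685
Net migration: 30–44 − 280 → 9519; 90+ + 50 → 9735
End of period: [12243, 13160, 9519, 17530, 14139, 21425, 9735]
Scenario A total after 2 periods: 97751
Scenario B projection —
After projecting period 1:
Births: 19800 × 0.25 = 4950  |  15700 × 0.493 = 7740 — total 12690
15–29: 10700 × 0.962 = 10293
30–44: 19800 × 0.952 = 18850
45–59: 15700 × 0.944 = 14821
60–74: 24200 × 0.954 = 23087
75–89: 3900 × 0.928 = 3619
90+: 4300 × 0.937 + 21100 × 0.458 = 4029 + 9664 = 13693
Net migration: 30–44 − 280 → 18570; 90+ + 50 → 13743
End of period: [12690, 10293, 18570, 14821, 23087, 3619, 13743]
After projecting period 2:
Births: 10293 × 0.25 = 2573  |  18570 × 0.493 = 9155 — total 11728
15–29: 12690 × 0.962 = 12208
30–44: 10293 × 0.952 = 9799
45–59: 18570 × 0.944 = 17530
60–74: 14821 × 0.954 = 14139
75–89: 23087 × 0.928 = 21425
90+: 3619 × 0.937 + 13743 × 0.458 = 3391 + 6294 = 9685
Net migration: 30–44 − 280 → 9519; 90+ + 50 → 9735
End of period: [11728, 12208, 9519, 17530, 14139, 21425, 9735]
Scenario B total after 2 periods: 96284
Difference B − A = 96284 − 97751 = -1467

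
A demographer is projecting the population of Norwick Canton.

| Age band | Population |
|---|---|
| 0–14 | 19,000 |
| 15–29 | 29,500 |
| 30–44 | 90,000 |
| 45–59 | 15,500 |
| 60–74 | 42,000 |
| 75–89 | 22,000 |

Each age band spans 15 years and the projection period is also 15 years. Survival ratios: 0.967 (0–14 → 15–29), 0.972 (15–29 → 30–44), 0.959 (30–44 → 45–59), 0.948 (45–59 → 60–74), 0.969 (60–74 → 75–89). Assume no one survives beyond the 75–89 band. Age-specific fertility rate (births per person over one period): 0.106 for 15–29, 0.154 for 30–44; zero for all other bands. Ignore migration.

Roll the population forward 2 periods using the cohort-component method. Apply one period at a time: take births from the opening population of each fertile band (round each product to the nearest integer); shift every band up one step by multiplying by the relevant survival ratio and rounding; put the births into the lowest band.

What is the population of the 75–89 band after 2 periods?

14238

Numbering the groups 1..6 from youngest to oldest:
After projecting period 1:
Births: 29500 * 0.106 = 3127 ; 90000 * 0.154 = 13860 → 16987
Group 2: 19000 * 0.967 = 18373
Group 3: 29500 * 0.972 = 28674
Group 4: 90000 * 0.959 = 86310
Group 5: 15500 * 0.948 = 14694
Group 6: 42000 * 0.969 = 40698
End of period: [16987, 18373, 28674, 86310, 14694, 40698]
After projecting period 2:
Births: 18373 * 0.106 = 1948 ; 28674 * 0.154 = 4416 → 6364
Group 2: 16987 * 0.967 = 16426
Group 3: 18373 * 0.972 = 17859
Group 4: 28674 * 0.959 = 27498
Group 5: 86310 * 0.948 = 81822
Group 6: 14694 * 0.969 = 14238
End of period: [6364, 16426, 17859, 27498, 81822, 14238]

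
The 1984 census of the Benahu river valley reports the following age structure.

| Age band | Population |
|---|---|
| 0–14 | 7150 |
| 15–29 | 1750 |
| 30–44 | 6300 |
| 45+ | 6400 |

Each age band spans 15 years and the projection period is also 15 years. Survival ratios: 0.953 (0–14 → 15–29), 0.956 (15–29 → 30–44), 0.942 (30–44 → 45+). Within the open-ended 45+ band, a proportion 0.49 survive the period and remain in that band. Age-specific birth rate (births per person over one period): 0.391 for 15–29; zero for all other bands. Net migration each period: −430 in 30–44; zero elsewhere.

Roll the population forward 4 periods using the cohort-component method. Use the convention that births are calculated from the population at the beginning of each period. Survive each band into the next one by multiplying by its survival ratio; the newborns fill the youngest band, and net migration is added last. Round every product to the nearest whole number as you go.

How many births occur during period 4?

— Period 1 —
Births: 1750 * 0.391 = 684
15–29: 7150 * 0.953 = 6814
30–44: 1750 * 0.956 = 1673
45+: 6300 * 0.942 + 6400 * 0.49 = 5935 + 3136 = 9071
Net migration: 30–44 − 430 → 1243
Giving 684 / 6814 / 1243 / 9071.
— Period 2 —
Births: 6814 * 0.391 = 2664
15–29: 684 * 0.953 = 652
30–44: 6814 * 0.956 = 6514
45+: 1243 * 0.942 + 9071 * 0.49 = 1171 + 4445 = 5616
Net migration: 30–44 − 430 → 6084
Giving 2664 / 652 / 6084 / 5616.
— Period 3 —
Births: 652 * 0.391 = 255
15–29: 2664 * 0.953 = 2539
30–44: 652 * 0.956 = 623
45+: 6084 * 0.942 + 5616 * 0.49 = 5731 + 2752 = 8483
Net migration: 30–44 − 430 → 193
Giving 255 / 2539 / 193 / 8483.
— Period 4 —
Births: 2539 * 0.391 = 993
15–29: 255 * 0.953 = 243
30–44: 2539 * 0.956 = 2427
45+: 193 * 0.942 + 8483 * 0.49 = 182 + 4157 = 4339
Net migration: 30–44 − 430 → 1997
Giving 993 / 243 / 1997 / 4339.

993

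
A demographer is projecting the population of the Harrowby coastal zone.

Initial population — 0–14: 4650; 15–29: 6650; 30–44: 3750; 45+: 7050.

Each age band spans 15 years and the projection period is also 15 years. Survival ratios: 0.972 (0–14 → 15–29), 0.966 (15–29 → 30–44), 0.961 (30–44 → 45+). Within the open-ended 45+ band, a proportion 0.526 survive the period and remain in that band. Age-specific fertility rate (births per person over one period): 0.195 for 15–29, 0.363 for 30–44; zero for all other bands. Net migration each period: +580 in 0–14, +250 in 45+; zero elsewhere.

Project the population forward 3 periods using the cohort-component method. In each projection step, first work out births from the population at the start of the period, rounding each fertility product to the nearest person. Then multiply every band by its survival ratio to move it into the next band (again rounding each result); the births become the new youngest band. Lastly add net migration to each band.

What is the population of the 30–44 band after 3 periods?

After projecting period 1:
Births: 6650 × 0.195 = 1297, 3750 × 0.363 = 1361 → 2658
15–29: 4650 × 0.972 = 4520
30–44: 6650 × 0.966 = 6424
45+: 3750 × 0.961 + 7050 × 0.526 = 3604 + 3708 = 7312
Net migration: 0–14 + 580 → 3238; 45+ + 250 → 7562
End of period: [3238, 4520, 6424, 7562]
After projecting period 2:
Births: 4520 × 0.195 = 881, 6424 × 0.363 = 2332 → 3213
15–29: 3238 × 0.972 = 3147
30–44: 4520 × 0.966 = 4366
45+: 6424 × 0.961 + 7562 × 0.526 = 6173 + 3978 = 10151
Net migration: 0–14 + 580 → 3793; 45+ + 250 → 10401
End of period: [3793, 3147, 4366, 10401]
After projecting period 3:
Births: 3147 × 0.195 = 614, 4366 × 0.363 = 1585 → 2199
15–29: 3793 × 0.972 = 3687
30–44: 3147 × 0.966 = 3040
45+: 4366 × 0.961 + 10401 × 0.526 = 4196 + 5471 = 9667
Net migration: 0–14 + 580 → 2779; 45+ + 250 → 9917
End of period: [2779, 3687, 3040, 9917]

3040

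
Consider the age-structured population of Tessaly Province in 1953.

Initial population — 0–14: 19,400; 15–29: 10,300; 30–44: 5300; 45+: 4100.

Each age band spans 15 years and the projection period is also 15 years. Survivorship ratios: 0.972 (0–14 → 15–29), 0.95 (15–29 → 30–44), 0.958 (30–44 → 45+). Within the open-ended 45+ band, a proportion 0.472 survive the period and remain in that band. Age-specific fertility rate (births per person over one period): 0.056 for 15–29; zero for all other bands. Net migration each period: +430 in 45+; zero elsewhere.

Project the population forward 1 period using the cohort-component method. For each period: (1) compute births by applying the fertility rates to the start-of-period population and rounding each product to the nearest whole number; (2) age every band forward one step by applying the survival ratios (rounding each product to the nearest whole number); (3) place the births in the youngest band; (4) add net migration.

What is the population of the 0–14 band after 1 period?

577

Call the bands 1 to 4, youngest first.
— Period 1 —
Births: 10300 × 0.056 = 577
Band 2: 19400 × 0.972 = 18857
Band 3: 10300 × 0.95 = 9785
Band 4: 5300 × 0.958 + 4100 × 0.472 = 5077 + 1935 = 7012
Net migration: Band 4 + 430 → 7442
Giving 577 / 18857 / 9785 / 7442.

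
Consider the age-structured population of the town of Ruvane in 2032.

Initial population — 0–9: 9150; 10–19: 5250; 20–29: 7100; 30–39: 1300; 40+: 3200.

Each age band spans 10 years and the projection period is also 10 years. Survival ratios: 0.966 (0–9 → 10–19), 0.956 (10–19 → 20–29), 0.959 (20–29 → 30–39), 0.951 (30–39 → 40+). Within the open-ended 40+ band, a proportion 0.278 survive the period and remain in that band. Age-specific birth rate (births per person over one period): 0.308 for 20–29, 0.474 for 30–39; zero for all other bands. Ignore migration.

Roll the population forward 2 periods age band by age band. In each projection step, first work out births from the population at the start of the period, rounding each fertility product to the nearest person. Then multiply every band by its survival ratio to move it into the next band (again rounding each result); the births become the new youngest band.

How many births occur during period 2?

4773

— Period 1 —
Births: 7100 * 0.308 = 2187, 1300 * 0.474 = 616 → 2803
10–19: 9150 * 0.966 = 8839
20–29: 5250 * 0.956 = 5019
30–39: 7100 * 0.959 = 6809
40+: 1300 * 0.951 + 3200 * 0.278 = 1236 + 890 = 2126
→ [2803, 8839, 5019, 6809, 2126]
— Period 2 —
Births: 5019 * 0.308 = 1546, 6809 * 0.474 = 3227 → 4773
10–19: 2803 * 0.966 = 2708
20–29: 8839 * 0.956 = 8450
30–39: 5019 * 0.959 = 4813
40+: 6809 * 0.951 + 2126 * 0.278 = 6475 + 591 = 7066
→ [4773, 2708, 8450, 4813, 7066]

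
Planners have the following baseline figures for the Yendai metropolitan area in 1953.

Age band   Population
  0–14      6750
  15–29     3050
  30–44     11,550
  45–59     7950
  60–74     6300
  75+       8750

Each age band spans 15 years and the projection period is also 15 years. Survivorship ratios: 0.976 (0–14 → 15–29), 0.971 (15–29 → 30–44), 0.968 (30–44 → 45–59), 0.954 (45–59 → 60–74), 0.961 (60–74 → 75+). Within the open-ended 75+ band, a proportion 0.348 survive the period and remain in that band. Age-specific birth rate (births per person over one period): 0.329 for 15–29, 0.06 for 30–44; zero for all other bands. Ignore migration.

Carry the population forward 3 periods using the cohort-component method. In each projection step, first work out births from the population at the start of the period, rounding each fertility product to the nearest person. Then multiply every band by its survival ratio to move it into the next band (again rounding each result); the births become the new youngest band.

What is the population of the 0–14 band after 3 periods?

Period 1:
Births: 3050 * 0.329 = 1003  |  11550 * 0.06 = 693 → 1696
15–29: 6750 * 0.976 = 6588
30–44: 3050 * 0.971 = 2962
45–59: 11550 * 0.968 = 11180
60–74: 7950 * 0.954 = 7584
75+: 6300 * 0.961 + 8750 * 0.348 = 6054 + 3045 = 9099
→ [1696, 6588, 2962, 11180, 7584, 9099]
Period 2:
Births: 6588 * 0.329 = 2167  |  2962 * 0.06 = 178 → 2345
15–29: 1696 * 0.976 = 1655
30–44: 6588 * 0.971 = 6397
45–59: 2962 * 0.968 = 2867
60–74: 11180 * 0.954 = 10666
75+: 7584 * 0.961 + 9099 * 0.348 = 7288 + 3166 = 10454
→ [2345, 1655, 6397, 2867, 10666, 10454]
Period 3:
Births: 1655 * 0.329 = 544  |  6397 * 0.06 = 384 → 928
15–29: 2345 * 0.976 = 2289
30–44: 1655 * 0.971 = 1607
45–59: 6397 * 0.968 = 6192
60–74: 2867 * 0.954 = 2735
75+: 10666 * 0.961 + 10454 * 0.348 = 10250 + 3638 = 13888
→ [928, 2289, 1607, 6192, 2735, 13888]

928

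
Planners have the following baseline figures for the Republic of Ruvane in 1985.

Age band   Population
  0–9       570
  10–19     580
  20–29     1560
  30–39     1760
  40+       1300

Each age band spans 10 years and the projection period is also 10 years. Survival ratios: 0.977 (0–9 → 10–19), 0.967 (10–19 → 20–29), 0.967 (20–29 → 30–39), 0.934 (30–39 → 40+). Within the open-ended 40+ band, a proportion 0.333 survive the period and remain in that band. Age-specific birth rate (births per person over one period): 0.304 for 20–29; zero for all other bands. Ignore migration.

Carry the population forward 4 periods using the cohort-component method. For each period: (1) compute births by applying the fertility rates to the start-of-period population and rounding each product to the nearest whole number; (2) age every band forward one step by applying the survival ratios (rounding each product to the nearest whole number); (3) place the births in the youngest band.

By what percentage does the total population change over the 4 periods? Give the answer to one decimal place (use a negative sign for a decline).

Period 1:
Births: 1560 × 0.304 = 474
10–19: 570 × 0.977 = 557
20–29: 580 × 0.967 = 561
30–39: 1560 × 0.967 = 1509
40+: 1760 × 0.934 + 1300 × 0.333 = 1644 + 433 = 2077
Giving 474 / 557 / 561 / 1509 / 2077.
Period 2:
Births: 561 × 0.304 = 171
10–19: 474 × 0.977 = 463
20–29: 557 × 0.967 = 539
30–39: 561 × 0.967 = 542
40+: 1509 × 0.934 + 2077 × 0.333 = 1409 + 692 = 2101
Giving 171 / 463 / 539 / 542 / 2101.
Period 3:
Births: 539 × 0.304 = 164
10–19: 171 × 0.977 = 167
20–29: 463 × 0.967 = 448
30–39: 539 × 0.967 = 521
40+: 542 × 0.934 + 2101 × 0.333 = 506 + 700 = 1206
Giving 164 / 167 / 448 / 521 / 1206.
Period 4:
Births: 448 × 0.304 = 136
10–19: 164 × 0.977 = 160
20–29: 167 × 0.967 = 161
30–39: 448 × 0.967 = 433
40+: 521 × 0.934 + 1206 × 0.333 = 487 + 402 = 889
Giving 136 / 160 / 161 / 433 / 889.
Total: 5770 → 1779; change = -3991; percentage change = -69.2%

-69.2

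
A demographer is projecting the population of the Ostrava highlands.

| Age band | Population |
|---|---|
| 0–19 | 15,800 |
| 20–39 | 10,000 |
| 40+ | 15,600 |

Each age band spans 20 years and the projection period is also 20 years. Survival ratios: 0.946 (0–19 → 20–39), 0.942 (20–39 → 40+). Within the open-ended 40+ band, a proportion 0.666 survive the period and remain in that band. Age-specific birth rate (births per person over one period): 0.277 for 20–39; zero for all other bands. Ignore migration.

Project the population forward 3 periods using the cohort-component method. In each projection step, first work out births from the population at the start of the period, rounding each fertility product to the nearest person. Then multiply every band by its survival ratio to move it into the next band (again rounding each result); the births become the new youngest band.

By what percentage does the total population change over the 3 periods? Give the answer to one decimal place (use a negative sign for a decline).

-39.0

(Bands numbered youngest = 1 to oldest = 3.)
After projecting period 1:
Births: 10000 × 0.277 = 2770
Band 2: 15800 × 0.946 = 14947
Band 3: 10000 × 0.942 + 15600 × 0.666 = 9420 + 10390 = 19810
→ [2770, 14947, 19810]
After projecting period 2:
Births: 14947 × 0.277 = 4140
Band 2: 2770 × 0.946 = 2620
Band 3: 14947 × 0.942 + 19810 × 0.666 = 14080 + 13193 = 27273
→ [4140, 2620, 27273]
After projecting period 3:
Births: 2620 × 0.277 = 726
Band 2: 4140 × 0.946 = 3916
Band 3: 2620 × 0.942 + 27273 × 0.666 = 2468 + 18164 = 20632
→ [726, 3916, 20632]
Total: 41400 → 25274; change = -16126; percentage change = -39.0%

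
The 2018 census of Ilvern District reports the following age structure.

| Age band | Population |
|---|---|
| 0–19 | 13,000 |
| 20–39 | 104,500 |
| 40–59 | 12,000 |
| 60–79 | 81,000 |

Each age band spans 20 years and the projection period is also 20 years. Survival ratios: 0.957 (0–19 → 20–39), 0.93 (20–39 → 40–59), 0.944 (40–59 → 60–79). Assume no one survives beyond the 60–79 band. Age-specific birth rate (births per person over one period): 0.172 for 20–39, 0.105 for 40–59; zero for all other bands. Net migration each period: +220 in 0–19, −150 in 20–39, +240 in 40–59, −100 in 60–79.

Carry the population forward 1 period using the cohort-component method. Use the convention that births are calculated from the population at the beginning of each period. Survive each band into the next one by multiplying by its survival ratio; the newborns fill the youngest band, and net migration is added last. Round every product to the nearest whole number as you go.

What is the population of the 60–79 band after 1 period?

[period 1]
Births: 104500 * 0.172 = 17974, 12000 * 0.105 = 1260 ⇒ total 19234
20–39: 13000 * 0.957 = 12441
40–59: 104500 * 0.93 = 97185
60–79: 12000 * 0.944 = 11328
Net migration: 0–19 + 220 → 19454; 20–39 − 150 → 12291; 40–59 + 240 → 97425; 60–79 − 100 → 11228
Giving 19454 / 12291 / 97425 / 11228.

11228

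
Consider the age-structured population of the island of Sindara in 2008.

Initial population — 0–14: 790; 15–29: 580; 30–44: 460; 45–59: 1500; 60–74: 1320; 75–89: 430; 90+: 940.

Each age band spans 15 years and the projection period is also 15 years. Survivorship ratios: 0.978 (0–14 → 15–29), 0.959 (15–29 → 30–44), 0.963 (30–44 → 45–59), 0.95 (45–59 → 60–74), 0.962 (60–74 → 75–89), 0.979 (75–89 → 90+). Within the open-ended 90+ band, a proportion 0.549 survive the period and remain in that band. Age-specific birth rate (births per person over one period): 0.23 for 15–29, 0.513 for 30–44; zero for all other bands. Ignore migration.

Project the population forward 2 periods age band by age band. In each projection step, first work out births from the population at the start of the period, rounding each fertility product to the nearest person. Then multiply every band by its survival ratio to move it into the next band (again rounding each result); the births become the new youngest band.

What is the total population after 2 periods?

5649

— Period 1 —
Births: 580 × 0.23 = 133  |  460 × 0.513 = 236 — total 369
15–29: 790 × 0.978 = 773
30–44: 580 × 0.959 = 556
45–59: 460 × 0.963 = 443
60–74: 1500 × 0.95 = 1425
75–89: 1320 × 0.962 = 1270
90+: 430 × 0.979 + 940 × 0.549 = 421 + 516 = 937
Giving 369 / 773 / 556 / 443 / 1425 / 1270 / 937.
— Period 2 —
Births: 773 × 0.23 = 178  |  556 × 0.513 = 285 — total 463
15–29: 369 × 0.978 = 361
30–44: 773 × 0.959 = 741
45–59: 556 × 0.963 = 535
60–74: 443 × 0.95 = 421
75–89: 1425 × 0.962 = 1371
90+: 1270 × 0.979 + 937 × 0.549 = 1243 + 514 = 1757
Giving 463 / 361 / 741 / 535 / 421 / 1371 / 1757.
Total after period 2: 463 + 361 + 741 + 535 + 421 + 1371 + 1757 = 5649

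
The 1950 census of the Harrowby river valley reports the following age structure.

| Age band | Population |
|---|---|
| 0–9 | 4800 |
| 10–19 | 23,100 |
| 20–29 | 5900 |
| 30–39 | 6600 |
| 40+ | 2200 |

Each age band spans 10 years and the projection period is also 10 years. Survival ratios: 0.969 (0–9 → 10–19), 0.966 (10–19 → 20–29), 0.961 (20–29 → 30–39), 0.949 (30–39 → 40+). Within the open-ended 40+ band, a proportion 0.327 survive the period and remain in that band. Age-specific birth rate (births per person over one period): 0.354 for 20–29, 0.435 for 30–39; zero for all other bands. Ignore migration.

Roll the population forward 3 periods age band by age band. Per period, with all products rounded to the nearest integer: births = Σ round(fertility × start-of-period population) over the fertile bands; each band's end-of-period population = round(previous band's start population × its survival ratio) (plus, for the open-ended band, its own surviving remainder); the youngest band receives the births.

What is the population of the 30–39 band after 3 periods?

4318

Let band 1 be 0–9 through band 5 = 40+.
Period 1.
Births: 5900 × 0.354 = 2089, 6600 × 0.435 = 2871 ⇒ total 4960
Band 2: 4800 × 0.969 = 4651
Band 3: 23100 × 0.966 = 22315
Band 4: 5900 × 0.961 = 5670
Band 5: 6600 × 0.949 + 2200 × 0.327 = 6263 + 719 = 6982
End of period: [4960, 4651, 22315, 5670, 6982]
Period 2.
Births: 22315 × 0.354 = 7900, 5670 × 0.435 = 2466 ⇒ total 10366
Band 2: 4960 × 0.969 = 4806
Band 3: 4651 × 0.966 = 4493
Band 4: 22315 × 0.961 = 21445
Band 5: 5670 × 0.949 + 6982 × 0.327 = 5381 + 2283 = 7664
End of period: [10366, 4806, 4493, 21445, 7664]
Period 3.
Births: 4493 × 0.354 = 1591, 21445 × 0.435 = 9329 ⇒ total 10920
Band 2: 10366 × 0.969 = 10045
Band 3: 4806 × 0.966 = 4643
Band 4: 4493 × 0.961 = 4318
Band 5: 21445 × 0.949 + 7664 × 0.327 = 20351 + 2506 = 22857
End of period: [10920, 10045, 4643, 4318, 22857]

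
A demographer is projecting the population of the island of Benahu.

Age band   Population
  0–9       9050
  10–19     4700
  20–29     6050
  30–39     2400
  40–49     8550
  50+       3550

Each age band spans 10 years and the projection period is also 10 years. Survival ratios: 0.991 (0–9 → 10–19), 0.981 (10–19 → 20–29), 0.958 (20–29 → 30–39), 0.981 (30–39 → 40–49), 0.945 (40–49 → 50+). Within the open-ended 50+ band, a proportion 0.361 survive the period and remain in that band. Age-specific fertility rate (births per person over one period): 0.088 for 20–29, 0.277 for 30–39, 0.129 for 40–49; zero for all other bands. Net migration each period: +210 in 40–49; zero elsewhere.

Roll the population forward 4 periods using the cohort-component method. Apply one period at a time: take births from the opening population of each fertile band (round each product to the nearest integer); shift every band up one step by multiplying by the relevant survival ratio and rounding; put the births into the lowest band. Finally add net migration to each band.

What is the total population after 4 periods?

Numbering the bands 1..6 from youngest to oldest:
— Period 1 —
Births: 6050 × 0.088 = 532 ; 2400 × 0.277 = 665 ; 8550 × 0.129 = 1103 → total 2300
Band 2: 9050 × 0.991 = 8969
Band 3: 4700 × 0.981 = 4611
Band 4: 6050 × 0.958 = 5796
Band 5: 2400 × 0.981 = 2354
Band 6: 8550 × 0.945 + 3550 × 0.361 = 8080 + 1282 = 9362
Net migration: Band 5 + 210 → 2564
Giving 2300 / 8969 / 4611 / 5796 / 2564 / 9362.
— Period 2 —
Births: 4611 × 0.088 = 406 ; 5796 × 0.277 = 1605 ; 2564 × 0.129 = 331 → total 2342
Band 2: 2300 × 0.991 = 2279
Band 3: 8969 × 0.981 = 8799
Band 4: 4611 × 0.958 = 4417
Band 5: 5796 × 0.981 = 5686
Band 6: 2564 × 0.945 + 9362 × 0.361 = 2423 + 3380 = 5803
Net migration: Band 5 + 210 → 5896
Giving 2342 / 2279 / 8799 / 4417 / 5896 / 5803.
— Period 3 —
Births: 8799 × 0.088 = 774 ; 4417 × 0.277 = 1224 ; 5896 × 0.129 = 761 → total 2759
Band 2: 2342 × 0.991 = 2321
Band 3: 2279 × 0.981 = 2236
Band 4: 8799 × 0.958 = 8429
Band 5: 4417 × 0.981 = 4333
Band 6: 5896 × 0.945 + 5803 × 0.361 = 5572 + 2095 = 7667
Net migration: Band 5 + 210 → 4543
Giving 2759 / 2321 / 2236 / 8429 / 4543 / 7667.
— Period 4 —
Births: 2236 × 0.088 = 197 ; 8429 × 0.277 = 2335 ; 4543 × 0.129 = 586 → total 3118
Band 2: 2759 × 0.991 = 2734
Band 3: 2321 × 0.981 = 2277
Band 4: 2236 × 0.958 = 2142
Band 5: 8429 × 0.981 = 8269
Band 6: 4543 × 0.945 + 7667 × 0.361 = 4293 + 2768 = 7061
Net migration: Band 5 + 210 → 8479
Giving 3118 / 2734 / 2277 / 2142 / 8479 / 7061.
Total after period 4: 3118 + 2734 + 2277 + 2142 + 8479 + 7061 = 25811

25811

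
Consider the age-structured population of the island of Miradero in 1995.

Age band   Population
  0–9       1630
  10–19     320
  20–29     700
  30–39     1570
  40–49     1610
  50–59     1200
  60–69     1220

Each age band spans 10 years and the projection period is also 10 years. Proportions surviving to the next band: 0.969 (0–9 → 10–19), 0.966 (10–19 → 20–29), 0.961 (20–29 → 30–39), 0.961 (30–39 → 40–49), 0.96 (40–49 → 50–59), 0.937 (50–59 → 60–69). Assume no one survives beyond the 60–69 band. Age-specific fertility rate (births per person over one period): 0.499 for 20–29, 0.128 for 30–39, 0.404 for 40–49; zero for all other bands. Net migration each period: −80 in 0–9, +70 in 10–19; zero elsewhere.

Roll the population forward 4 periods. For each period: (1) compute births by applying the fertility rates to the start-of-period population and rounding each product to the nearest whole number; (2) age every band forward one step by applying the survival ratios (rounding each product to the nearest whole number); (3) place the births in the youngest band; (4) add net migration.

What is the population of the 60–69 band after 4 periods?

582

Call the groups 1 to 7, youngest first.
Period 1:
Births: 700 × 0.499 = 349 ; 1570 × 0.128 = 201 ; 1610 × 0.404 = 650 ⇒ total 1200
Group 2: 1630 × 0.969 = 1579
Group 3: 320 × 0.966 = 309
Group 4: 700 × 0.961 = 673
Group 5: 1570 × 0.961 = 1509
Group 6: 1610 × 0.96 = 1546
Group 7: 1200 × 0.937 = 1124
Net migration: Group 1 − 80 → 1120; Group 2 + 70 → 1649
End of period: [1120, 1649, 309, 673, 1509, 1546, 1124]
Period 2:
Births: 309 × 0.499 = 154 ; 673 × 0.128 = 86 ; 1509 × 0.404 = 610 ⇒ total 850
Group 2: 1120 × 0.969 = 1085
Group 3: 1649 × 0.966 = 1593
Group 4: 309 × 0.961 = 297
Group 5: 673 × 0.961 = 647
Group 6: 1509 × 0.96 = 1449
Group 7: 1546 × 0.937 = 1449
Net migration: Group 1 − 80 → 770; Group 2 + 70 → 1155
End of period: [770, 1155, 1593, 297, 647, 1449, 1449]
Period 3:
Births: 1593 × 0.499 = 795 ; 297 × 0.128 = 38 ; 647 × 0.404 = 261 ⇒ total 1094
Group 2: 770 × 0.969 = 746
Group 3: 1155 × 0.966 = 1116
Group 4: 1593 × 0.961 = 1531
Group 5: 297 × 0.961 = 285
Group 6: 647 × 0.96 = 621
Group 7: 1449 × 0.937 = 1358
Net migration: Group 1 − 80 → 1014; Group 2 + 70 → 816
End of period: [1014, 816, 1116, 1531, 285, 621, 1358]
Period 4:
Births: 1116 × 0.499 = 557 ; 1531 × 0.128 = 196 ; 285 × 0.404 = 115 ⇒ total 868
Group 2: 1014 × 0.969 = 983
Group 3: 816 × 0.966 = 788
Group 4: 1116 × 0.961 = 1072
Group 5: 1531 × 0.961 = 1471
Group 6: 285 × 0.96 = 274
Group 7: 621 × 0.937 = 582
Net migration: Group 1 − 80 → 788; Group 2 + 70 → 1053
End of period: [788, 1053, 788, 1072, 1471, 274, 582]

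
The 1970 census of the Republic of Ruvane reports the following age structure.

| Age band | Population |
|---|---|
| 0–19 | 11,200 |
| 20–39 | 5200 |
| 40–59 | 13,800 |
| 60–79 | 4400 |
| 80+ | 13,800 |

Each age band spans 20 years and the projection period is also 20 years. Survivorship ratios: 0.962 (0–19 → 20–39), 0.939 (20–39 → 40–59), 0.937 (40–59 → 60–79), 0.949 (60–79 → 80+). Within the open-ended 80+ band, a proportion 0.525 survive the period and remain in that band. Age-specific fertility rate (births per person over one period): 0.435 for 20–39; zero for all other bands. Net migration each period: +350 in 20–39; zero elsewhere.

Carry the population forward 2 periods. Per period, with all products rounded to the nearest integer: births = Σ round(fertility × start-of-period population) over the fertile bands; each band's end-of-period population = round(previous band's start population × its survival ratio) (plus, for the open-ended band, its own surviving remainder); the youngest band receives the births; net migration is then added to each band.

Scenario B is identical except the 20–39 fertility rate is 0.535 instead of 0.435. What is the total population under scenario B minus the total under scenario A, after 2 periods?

After projecting period 1:
Births: 5200 × 0.435 = 2262
20–39: 11200 × 0.962 = 10774
40–59: 5200 × 0.939 = 4883
60–79: 13800 × 0.937 = 12931
80+: 4400 × 0.949 + 13800 × 0.525 = 4176 + 7245 = 11421
Net migration: 20–39 + 350 → 11124
Giving 2262 / 11124 / 4883 / 12931 / 11421.
After projecting period 2:
Births: 11124 × 0.435 = 4839
20–39: 2262 × 0.962 = 2176
40–59: 11124 × 0.939 = 10445
60–79: 4883 × 0.937 = 4575
80+: 12931 × 0.949 + 11421 × 0.525 = 12272 + 5996 = 18268
Net migration: 20–39 + 350 → 2526
Giving 4839 / 2526 / 10445 / 4575 / 18268.
Scenario A total after 2 periods: 40653
Scenario B projection —
After projecting period 1:
Births: 5200 × 0.535 = 2782
20–39: 11200 × 0.962 = 10774
40–59: 5200 × 0.939 = 4883
60–79: 13800 × 0.937 = 12931
80+: 4400 × 0.949 + 13800 × 0.525 = 4176 + 7245 = 11421
Net migration: 20–39 + 350 → 11124
Giving 2782 / 11124 / 4883 / 12931 / 11421.
After projecting period 2:
Births: 11124 × 0.535 = 5951
20–39: 2782 × 0.962 = 2676
40–59: 11124 × 0.939 = 10445
60–79: 4883 × 0.937 = 4575
80+: 12931 × 0.949 + 11421 × 0.525 = 12272 + 5996 = 18268
Net migration: 20–39 + 350 → 3026
Giving 5951 / 3026 / 10445 / 4575 / 18268.
Scenario B total after 2 periods: 42265
Difference B − A = 42265 − 40653 = 1612

1612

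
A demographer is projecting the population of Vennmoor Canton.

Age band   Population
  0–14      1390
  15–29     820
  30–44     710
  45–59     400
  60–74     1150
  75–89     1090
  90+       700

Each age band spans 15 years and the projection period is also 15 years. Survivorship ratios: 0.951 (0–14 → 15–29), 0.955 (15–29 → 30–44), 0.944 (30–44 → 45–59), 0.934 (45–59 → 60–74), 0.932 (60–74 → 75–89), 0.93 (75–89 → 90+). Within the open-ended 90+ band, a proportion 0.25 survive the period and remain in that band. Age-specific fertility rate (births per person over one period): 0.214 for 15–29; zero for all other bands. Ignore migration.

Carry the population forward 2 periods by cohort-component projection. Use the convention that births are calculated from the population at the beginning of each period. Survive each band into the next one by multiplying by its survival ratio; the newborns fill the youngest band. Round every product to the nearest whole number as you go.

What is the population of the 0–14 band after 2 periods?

283

After projecting period 1:
Births: 820 × 0.214 = 175
15–29: 1390 × 0.951 = 1322
30–44: 820 × 0.955 = 783
45–59: 710 × 0.944 = 670
60–74: 400 × 0.934 = 374
75–89: 1150 × 0.932 = 1072
90+: 1090 × 0.93 + 700 × 0.25 = 1014 + 175 = 1189
Population now: 0–14=175, 15–29=1322, 30–44=783, 45–59=670, 60–74=374, 75–89=1072, 90+=1189
After projecting period 2:
Births: 1322 × 0.214 = 283
15–29: 175 × 0.951 = 166
30–44: 1322 × 0.955 = 1263
45–59: 783 × 0.944 = 739
60–74: 670 × 0.934 = 626
75–89: 374 × 0.932 = 349
90+: 1072 × 0.93 + 1189 × 0.25 = 997 + 297 = 1294
Population now: 0–14=283, 15–29=166, 30–44=1263, 45–59=739, 60–74=626, 75–89=349, 90+=1294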